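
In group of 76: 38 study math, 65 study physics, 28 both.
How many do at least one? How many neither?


|A∪B| = 38+65-28 = 75
Neither = 76-75 = 1

At least one: 75; Neither: 1


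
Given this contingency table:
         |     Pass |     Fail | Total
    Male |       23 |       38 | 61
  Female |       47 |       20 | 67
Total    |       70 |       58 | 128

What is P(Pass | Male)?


P(Pass | Male) = 23/(23+38) = 23/61

P(Pass|Male) = 23/61 ≈ 37.70%


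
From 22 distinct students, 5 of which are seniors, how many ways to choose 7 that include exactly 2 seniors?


Choose 2 of the 5 seniors and 5 of the other 17 students:
C(5,2)×C(17,5) = 10×6188 = 61880

61880


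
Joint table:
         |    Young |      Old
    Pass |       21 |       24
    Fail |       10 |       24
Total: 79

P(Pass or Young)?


P(Pass∨Young) = P(Pass) + P(Young) - P(Pass∧Young)
= (45 + 31 - 21)/79 = 55/79

P = 55/79 ≈ 69.62%


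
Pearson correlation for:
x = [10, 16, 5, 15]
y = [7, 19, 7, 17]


n=4, Σx=46, Σy=50, Σxy=664, Σx²=606, Σy²=748
r = (4×664 - 46×50)/√((4×606 - 46²)(4×748 - 50²))
= 356/√(308×492) = 356/√151536 ≈ 356/389.2763 ≈ 0.9145

r ≈ 0.9145


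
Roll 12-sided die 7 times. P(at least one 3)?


P(no 3)^7 = (11/12)^7 = 19487171/35831808
P(≥1) = 1 - 19487171/35831808 = 16344637/35831808

P = 16344637/35831808 ≈ 45.61%


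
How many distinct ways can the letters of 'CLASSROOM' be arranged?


Letters: 9, freq: {'C': 1, 'L': 1, 'A': 1, 'S': 2, 'R': 1, 'O': 2, 'M': 1}
9!/(1!×1!×1!×2!×1!×2!×1!) = 362880/4 = 90720

90720


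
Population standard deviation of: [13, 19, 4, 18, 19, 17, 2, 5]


Mean = 97/8
  (13-97/8)²=49/64
  (19-97/8)²=3025/64
  (4-97/8)²=4225/64
  (18-97/8)²=2209/64
  (19-97/8)²=3025/64
  (17-97/8)²=1521/64
  (2-97/8)²=6561/64
  (5-97/8)²=3249/64
Σ(x-μ)² = 2983/8
σ² = (2983/8)/8 = 2983/64

σ = √(2983/64) ≈ 6.8271


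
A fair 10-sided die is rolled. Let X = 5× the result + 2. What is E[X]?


E[die] = (1+10)/2 = 11/2
E[X] = 5×11/2 + 2 = 59/2

E[X] = 59/2


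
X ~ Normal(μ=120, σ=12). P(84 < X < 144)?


z₁=(84-120)/12=-3.0, z₂=(144-120)/12=2.0
P = Φ(2.0) - Φ(-3.0) = 0.977250 - 0.001350 = 0.975900 ≈ 0.9759

P(84 < X < 144) ≈ 0.9759


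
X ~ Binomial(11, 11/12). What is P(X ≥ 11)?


P(X ≥ 11) = Σ P(X=i) for i=11..11
P(X=11) = 285311670611/743008370688
Sum = 285311670611/743008370688

P(X ≥ 11) = 285311670611/743008370688 ≈ 38.40%


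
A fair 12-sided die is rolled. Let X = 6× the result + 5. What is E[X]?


E[die] = (1+12)/2 = 13/2
E[X] = 6×13/2 + 5 = 44

E[X] = 44


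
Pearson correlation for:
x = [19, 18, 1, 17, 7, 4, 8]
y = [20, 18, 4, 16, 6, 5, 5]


n=7, Σx=74, Σy=74, Σxy=1082, Σx²=1104, Σy²=1082
r = (7×1082 - 74×74)/√((7×1104 - 74²)(7×1082 - 74²))
= 2098/√(2252×2098) = 2098/√4724696 ≈ 2098/2173.6366 ≈ 0.9652

r ≈ 0.9652


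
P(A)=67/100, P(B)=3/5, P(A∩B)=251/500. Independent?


P(A)×P(B) = 201/500
P(A∩B) = 251/500
Not equal → NOT independent

No, not independent


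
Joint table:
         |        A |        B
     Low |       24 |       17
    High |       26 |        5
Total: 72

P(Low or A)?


P(Low∨A) = P(Low) + P(A) - P(Low∧A)
= (41 + 50 - 24)/72 = 67/72

P = 67/72 ≈ 93.06%


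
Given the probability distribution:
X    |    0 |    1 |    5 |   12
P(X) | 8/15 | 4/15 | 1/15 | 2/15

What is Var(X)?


E[X] = 11/5
E[X²] = 317/15
Var(X) = E[X²] - (E[X])² = 317/15 - 121/25 = 1222/75

Var(X) = 1222/75 ≈ 16.2933


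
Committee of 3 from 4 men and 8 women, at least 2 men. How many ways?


Count by #men:
  2M,1W: C(4,2)×C(8,1)=48
  3M,0W: C(4,3)×C(8,0)=4
Total = 52

52


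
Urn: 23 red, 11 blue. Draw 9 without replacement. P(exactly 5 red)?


Hypergeometric: C(23,5)×C(11,4)/C(34,9)
= 33649×330/52451256 = 168245/794716

P(X=5) = 168245/794716 ≈ 21.17%


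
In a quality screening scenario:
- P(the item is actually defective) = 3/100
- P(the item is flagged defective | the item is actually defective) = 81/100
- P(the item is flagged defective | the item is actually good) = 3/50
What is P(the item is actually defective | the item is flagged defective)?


Using Bayes' theorem:
P(A|B) = P(B|A)·P(A) / P(B)

P(the item is flagged defective) = 81/100 × 3/100 + 3/50 × 97/100
= 243/10000 + 291/5000 = 33/400

P(the item is actually defective|the item is flagged defective) = (243/10000) / (33/400) = 81/275

P(the item is actually defective|the item is flagged defective) = 81/275 ≈ 29.45%


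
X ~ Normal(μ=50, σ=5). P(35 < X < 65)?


z₁=(35-50)/5=-3.0, z₂=(65-50)/5=3.0
P = Φ(3.0) - Φ(-3.0) = 0.998650 - 0.001350 = 0.997300 ≈ 0.9973

P(35 < X < 65) ≈ 0.9973


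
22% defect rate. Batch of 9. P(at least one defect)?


P(all good) = (39/50)^9 = 208728361158759/1953125000000000
P(≥1 defect) = 1744396638841241/1953125000000000

P = 1744396638841241/1953125000000000 ≈ 89.31%


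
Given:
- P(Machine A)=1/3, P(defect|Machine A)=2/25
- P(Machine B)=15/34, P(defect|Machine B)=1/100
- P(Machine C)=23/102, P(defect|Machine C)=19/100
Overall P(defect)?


P(B) = Σ P(B|Aᵢ)×P(Aᵢ)
  2/25×1/3 = 2/75
  1/100×15/34 = 3/680
  19/100×23/102 = 437/10200
Sum = 377/5100

P(defect) = 377/5100 ≈ 7.39%


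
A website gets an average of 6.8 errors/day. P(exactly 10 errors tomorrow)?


Poisson(λ=6.8): P(X=10) = e^(-λ)×λ^k/k!
= e^(-6.8) × 6.8^10 / 10!
≈ 0.001113775148 × 211392282.016 / 3628800 ≈ 0.064882

P(X=10) ≈ 0.064882 ≈ 6.49%


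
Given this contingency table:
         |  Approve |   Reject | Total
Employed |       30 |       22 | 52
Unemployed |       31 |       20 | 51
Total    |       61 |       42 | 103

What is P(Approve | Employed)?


P(Approve | Employed) = 30/(30+22) = 30/52 = 15/26

P(Approve|Employed) = 15/26 ≈ 57.69%


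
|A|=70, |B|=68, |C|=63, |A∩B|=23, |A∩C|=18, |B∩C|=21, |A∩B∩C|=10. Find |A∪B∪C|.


|A∪B∪C| = 70+68+63-23-18-21+10 = 149

|A∪B∪C| = 149


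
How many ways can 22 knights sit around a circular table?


Circular arrangements of 22 distinct objects: fix one position to break rotational symmetry.
(n-1)! = 21! = 51090942171709440000

51090942171709440000


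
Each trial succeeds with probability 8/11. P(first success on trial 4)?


Geometric: P(X=4) = (1-p)^(k-1)×p = (3/11)^3×8/11 = 216/14641

P(X=4) = 216/14641 ≈ 1.48%


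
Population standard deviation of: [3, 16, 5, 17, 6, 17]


Mean = 64/6 = 32/3
  (3-32/3)²=529/9
  (16-32/3)²=256/9
  (5-32/3)²=289/9
  (17-32/3)²=361/9
  (6-32/3)²=196/9
  (17-32/3)²=361/9
Σ(x-μ)² = 664/3
σ² = (664/3)/6 = 332/9

σ = √(332/9) ≈ 6.0736


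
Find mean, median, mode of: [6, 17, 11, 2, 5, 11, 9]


Sorted: [2, 5, 6, 9, 11, 11, 17]
Mean = 61/7
Median = 9
Freq: {6: 1, 17: 1, 11: 2, 2: 1, 5: 1, 9: 1}
Mode: [11]

Mean=61/7, Median=9, Mode=11


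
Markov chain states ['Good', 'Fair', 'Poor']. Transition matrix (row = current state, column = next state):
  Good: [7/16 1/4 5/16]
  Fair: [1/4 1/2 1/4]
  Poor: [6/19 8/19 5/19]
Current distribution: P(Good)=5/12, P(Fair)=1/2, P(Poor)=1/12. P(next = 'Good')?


P(next=Good) = Σᵢ P(now=i)×P(i→Good)
= 5/12×7/16 + 1/2×1/4 + 1/12×6/19
= 35/192 + 1/8 + 1/38 = 1217/3648

P = 1217/3648 ≈ 0.3336


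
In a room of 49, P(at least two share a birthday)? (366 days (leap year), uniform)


P(all different) = Π(366-i)/366 for i=0..48
= 0.034553
P(match) = 1 - 0.034553 = 0.965447

P ≈ 0.9654 ≈ 96.54%


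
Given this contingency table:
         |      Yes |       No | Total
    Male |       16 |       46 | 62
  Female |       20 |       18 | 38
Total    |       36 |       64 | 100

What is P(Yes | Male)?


P(Yes | Male) = 16/(16+46) = 16/62 = 8/31

P(Yes|Male) = 8/31 ≈ 25.81%


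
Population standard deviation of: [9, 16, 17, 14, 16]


Mean = 72/5
  (9-72/5)²=729/25
  (16-72/5)²=64/25
  (17-72/5)²=169/25
  (14-72/5)²=4/25
  (16-72/5)²=64/25
Σ(x-μ)² = 206/5
σ² = (206/5)/5 = 206/25

σ = √(206/25) ≈ 2.8705


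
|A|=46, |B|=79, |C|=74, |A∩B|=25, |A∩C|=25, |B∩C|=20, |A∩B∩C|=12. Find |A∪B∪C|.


|A∪B∪C| = 46+79+74-25-25-20+12 = 141

|A∪B∪C| = 141


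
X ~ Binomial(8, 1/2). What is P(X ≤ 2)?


P(X ≤ 2) = Σ P(X=i) for i=0..2
P(X=0) = 1/256
P(X=1) = 1/32
P(X=2) = 7/64
Sum = 37/256

P(X ≤ 2) = 37/256 ≈ 14.45%


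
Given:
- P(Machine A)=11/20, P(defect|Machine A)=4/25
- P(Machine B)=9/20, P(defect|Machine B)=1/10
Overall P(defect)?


P(B) = Σ P(B|Aᵢ)×P(Aᵢ)
  4/25×11/20 = 11/125
  1/10×9/20 = 9/200
Sum = 133/1000

P(defect) = 133/1000 ≈ 13.30%


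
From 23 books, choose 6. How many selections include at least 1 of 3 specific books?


Complement: C(23,6) - C(20,6) = 100947 - 38760 = 62187

62187


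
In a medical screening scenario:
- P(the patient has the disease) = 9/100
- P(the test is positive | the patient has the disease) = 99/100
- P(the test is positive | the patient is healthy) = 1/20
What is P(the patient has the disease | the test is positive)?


Using Bayes' theorem:
P(A|B) = P(B|A)·P(A) / P(B)

P(the test is positive) = 99/100 × 9/100 + 1/20 × 91/100
= 891/10000 + 91/2000 = 673/5000

P(the patient has the disease|the test is positive) = (891/10000) / (673/5000) = 891/1346

P(the patient has the disease|the test is positive) = 891/1346 ≈ 66.20%


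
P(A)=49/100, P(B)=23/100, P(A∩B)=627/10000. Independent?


P(A)×P(B) = 1127/10000
P(A∩B) = 627/10000
Not equal → NOT independent

No, not independent


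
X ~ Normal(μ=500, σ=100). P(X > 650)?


z = (650-500)/100 = 1.5
P(X > 650) = 1 - P(Z ≤ 1.5) = 1 - 0.9332 = 0.0668

P(X > 650) ≈ 0.0668


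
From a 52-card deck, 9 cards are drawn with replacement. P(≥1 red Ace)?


P(not a red Ace) = 50/52 = 25/26
P(none in 9 draws) = (25/26)^9 = 3814697265625/5429503678976
P(≥1 red Ace) = 1 - 3814697265625/5429503678976 = 1614806413351/5429503678976

P = 1614806413351/5429503678976 ≈ 29.74%


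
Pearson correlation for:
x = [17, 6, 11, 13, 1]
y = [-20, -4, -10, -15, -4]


n=5, Σx=48, Σy=-53, Σxy=-673, Σx²=616, Σy²=757
r = (5×(-673) - 48×(-53))/√((5×616 - 48²)(5×757 - (-53)²))
= -821/√(776×976) = -821/√757376 ≈ -821/870.2735 ≈ -0.9434

r ≈ -0.9434


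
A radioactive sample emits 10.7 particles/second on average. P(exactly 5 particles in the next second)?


Poisson(λ=10.7): P(X=5) = e^(-λ)×λ^k/k!
= e^(-10.7) × 10.7^5 / 5!
≈ 2.254493791e-05 × 140255.17307 / 120 ≈ 0.026350

P(X=5) ≈ 0.026350 ≈ 2.64%


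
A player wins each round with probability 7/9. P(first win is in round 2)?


Geometric: P(X=2) = (1-p)^(k-1)×p = (2/9)^1×7/9 = 14/81

P(X=2) = 14/81 ≈ 17.28%


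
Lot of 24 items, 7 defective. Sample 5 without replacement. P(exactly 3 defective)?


Hypergeometric: C(7,3)×C(17,2)/C(24,5)
= 35×136/42504 = 85/759

P(X=3) = 85/759 ≈ 11.20%


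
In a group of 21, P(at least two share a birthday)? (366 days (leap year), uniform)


P(all different) = Π(366-i)/366 for i=0..20
= 0.557221
P(match) = 1 - 0.557221 = 0.442779

P ≈ 0.4428 ≈ 44.28%


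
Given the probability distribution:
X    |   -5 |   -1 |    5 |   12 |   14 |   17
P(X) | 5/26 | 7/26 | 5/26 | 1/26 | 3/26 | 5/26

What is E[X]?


E[X] = Σ x·P(X=x)
= (-5)×(5/26) + (-1)×(7/26) + (5)×(5/26) + (12)×(1/26) + (14)×(3/26) + (17)×(5/26)
= 66/13

E[X] = 66/13


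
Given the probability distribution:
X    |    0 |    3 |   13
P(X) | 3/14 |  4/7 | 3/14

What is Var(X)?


E[X] = 9/2
E[X²] = 579/14
Var(X) = E[X²] - (E[X])² = 579/14 - 81/4 = 591/28

Var(X) = 591/28 ≈ 21.1071


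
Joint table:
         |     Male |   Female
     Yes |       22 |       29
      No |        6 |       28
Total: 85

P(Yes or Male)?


P(Yes∨Male) = P(Yes) + P(Male) - P(Yes∧Male)
= (51 + 28 - 22)/85 = 57/85

P = 57/85 ≈ 67.06%


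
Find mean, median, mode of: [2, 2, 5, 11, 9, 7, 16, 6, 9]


Sorted: [2, 2, 5, 6, 7, 9, 9, 11, 16]
Mean = 67/9
Median = 7
Freq: {2: 2, 5: 1, 11: 1, 9: 2, 7: 1, 16: 1, 6: 1}
Mode: [2, 9]

Mean=67/9, Median=7, Mode=[2, 9]


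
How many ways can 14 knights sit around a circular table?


Circular arrangements of 14 distinct objects: fix one position to break rotational symmetry.
(n-1)! = 13! = 6227020800

6227020800


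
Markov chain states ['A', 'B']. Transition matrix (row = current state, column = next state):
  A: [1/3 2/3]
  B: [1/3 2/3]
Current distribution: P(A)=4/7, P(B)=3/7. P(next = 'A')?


P(next=A) = Σᵢ P(now=i)×P(i→A)
= 4/7×1/3 + 3/7×1/3
= 4/21 + 1/7 = 1/3

P = 1/3 ≈ 0.3333


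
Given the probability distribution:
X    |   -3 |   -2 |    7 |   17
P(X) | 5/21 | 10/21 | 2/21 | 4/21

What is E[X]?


E[X] = Σ x·P(X=x)
= (-3)×(5/21) + (-2)×(10/21) + (7)×(2/21) + (17)×(4/21)
= 47/21

E[X] = 47/21


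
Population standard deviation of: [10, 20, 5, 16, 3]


Mean = 54/5
  (10-54/5)²=16/25
  (20-54/5)²=2116/25
  (5-54/5)²=841/25
  (16-54/5)²=676/25
  (3-54/5)²=1521/25
Σ(x-μ)² = 1034/5
σ² = (1034/5)/5 = 1034/25

σ = √(1034/25) ≈ 6.4312


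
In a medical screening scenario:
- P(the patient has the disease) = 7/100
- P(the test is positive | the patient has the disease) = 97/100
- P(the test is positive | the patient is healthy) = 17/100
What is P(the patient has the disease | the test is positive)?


Using Bayes' theorem:
P(A|B) = P(B|A)·P(A) / P(B)

P(the test is positive) = 97/100 × 7/100 + 17/100 × 93/100
= 679/10000 + 1581/10000 = 113/500

P(the patient has the disease|the test is positive) = (679/10000) / (113/500) = 679/2260

P(the patient has the disease|the test is positive) = 679/2260 ≈ 30.04%


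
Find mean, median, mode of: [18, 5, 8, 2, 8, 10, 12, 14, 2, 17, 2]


Sorted: [2, 2, 2, 5, 8, 8, 10, 12, 14, 17, 18]
Mean = 98/11
Median = 8
Freq: {18: 1, 5: 1, 8: 2, 2: 3, 10: 1, 12: 1, 14: 1, 17: 1}
Mode: [2]

Mean=98/11, Median=8, Mode=2


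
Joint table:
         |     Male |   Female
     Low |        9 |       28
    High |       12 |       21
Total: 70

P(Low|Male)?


P(Low|Male) = 9/(9+12) = 9/21 = 3/7

P = 3/7 ≈ 42.86%


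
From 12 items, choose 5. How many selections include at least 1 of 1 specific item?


Complement: C(12,5) - C(11,5) = 792 - 462 = 330

330


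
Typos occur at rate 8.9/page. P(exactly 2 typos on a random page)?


Poisson(λ=8.9): P(X=2) = e^(-λ)×λ^k/k!
= e^(-8.9) × 8.9^2 / 2!
≈ 0.0001363889265 × 79.21 / 2 ≈ 0.005402

P(X=2) ≈ 0.005402 ≈ 0.54%


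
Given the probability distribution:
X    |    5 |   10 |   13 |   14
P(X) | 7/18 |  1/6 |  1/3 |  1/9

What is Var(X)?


E[X] = 19/2
E[X²] = 209/2
Var(X) = E[X²] - (E[X])² = 209/2 - 361/4 = 57/4

Var(X) = 57/4 ≈ 14.2500


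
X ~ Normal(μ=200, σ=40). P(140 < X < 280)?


z₁=(140-200)/40=-1.5, z₂=(280-200)/40=2.0
P = Φ(2.0) - Φ(-1.5) = 0.977250 - 0.066807 = 0.910443 ≈ 0.9104

P(140 < X < 280) ≈ 0.9104


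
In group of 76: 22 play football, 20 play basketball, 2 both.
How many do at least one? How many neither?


|A∪B| = 22+20-2 = 40
Neither = 76-40 = 36

At least one: 40; Neither: 36


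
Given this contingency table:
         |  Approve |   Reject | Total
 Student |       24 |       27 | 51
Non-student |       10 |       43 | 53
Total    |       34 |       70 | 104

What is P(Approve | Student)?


P(Approve | Student) = 24/(24+27) = 24/51 = 8/17

P(Approve|Student) = 8/17 ≈ 47.06%


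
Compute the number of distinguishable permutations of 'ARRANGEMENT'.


Letters: 11, freq: {'A': 2, 'R': 2, 'N': 2, 'G': 1, 'E': 2, 'M': 1, 'T': 1}
11!/(2!×2!×2!×1!×2!×1!×1!) = 39916800/16 = 2494800

2494800


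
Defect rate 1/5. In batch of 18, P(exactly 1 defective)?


Binomial: P(X=1) = C(18,1)×p^1×(1-p)^17
= 18 × 1/5 × 17179869184/762939453125 = 309237645312/3814697265625

P(X=1) = 309237645312/3814697265625 ≈ 8.11%


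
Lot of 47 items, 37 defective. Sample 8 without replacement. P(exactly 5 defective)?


Hypergeometric: C(37,5)×C(10,3)/C(47,8)
= 435897×120/314457495 = 317016/1905803

P(X=5) = 317016/1905803 ≈ 16.63%


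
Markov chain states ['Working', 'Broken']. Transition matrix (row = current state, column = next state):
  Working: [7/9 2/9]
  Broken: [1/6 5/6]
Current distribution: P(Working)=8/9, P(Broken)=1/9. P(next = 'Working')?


P(next=Working) = Σᵢ P(now=i)×P(i→Working)
= 8/9×7/9 + 1/9×1/6
= 56/81 + 1/54 = 115/162

P = 115/162 ≈ 0.7099


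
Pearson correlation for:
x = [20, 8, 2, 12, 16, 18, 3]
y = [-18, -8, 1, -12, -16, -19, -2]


n=7, Σx=79, Σy=-74, Σxy=-1170, Σx²=1201, Σy²=1154
r = (7×(-1170) - 79×(-74))/√((7×1201 - 79²)(7×1154 - (-74)²))
= -2344/√(2166×2602) = -2344/√5635932 ≈ -2344/2374.0118 ≈ -0.9874

r ≈ -0.9874


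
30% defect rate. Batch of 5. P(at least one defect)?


P(all good) = (7/10)^5 = 16807/100000
P(≥1 defect) = 83193/100000

P = 83193/100000 ≈ 83.19%


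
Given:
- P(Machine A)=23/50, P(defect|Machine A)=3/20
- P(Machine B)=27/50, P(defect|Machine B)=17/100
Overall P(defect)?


P(B) = Σ P(B|Aᵢ)×P(Aᵢ)
  3/20×23/50 = 69/1000
  17/100×27/50 = 459/5000
Sum = 201/1250

P(defect) = 201/1250 ≈ 16.08%


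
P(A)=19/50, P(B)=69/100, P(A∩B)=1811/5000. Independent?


P(A)×P(B) = 1311/5000
P(A∩B) = 1811/5000
Not equal → NOT independent

No, not independent


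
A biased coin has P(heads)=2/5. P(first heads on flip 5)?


Geometric: P(X=5) = (1-p)^(k-1)×p = (3/5)^4×2/5 = 162/3125

P(X=5) = 162/3125 ≈ 5.18%


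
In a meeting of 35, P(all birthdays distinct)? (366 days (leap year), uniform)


P(all different) = Π(366-i)/366 for i=0..34
= (366/366)×(365/366)×...×(332/366)
= 0.186502

P ≈ 0.1865 ≈ 18.65%


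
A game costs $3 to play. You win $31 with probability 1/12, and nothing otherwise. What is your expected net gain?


E[gain] = (31-3)×1/12 + (-3)×11/12
= 7/3 - 11/4 = -5/12

Expected net gain = $-5/12 ≈ $-0.42


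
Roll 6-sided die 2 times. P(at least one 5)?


P(no 5)^2 = (5/6)^2 = 25/36
P(≥1) = 1 - 25/36 = 11/36

P = 11/36 ≈ 30.56%


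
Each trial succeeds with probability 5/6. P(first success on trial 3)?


Geometric: P(X=3) = (1-p)^(k-1)×p = (1/6)^2×5/6 = 5/216

P(X=3) = 5/216 ≈ 2.31%


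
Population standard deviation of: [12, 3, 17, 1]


Mean = 33/4
  (12-33/4)²=225/16
  (3-33/4)²=441/16
  (17-33/4)²=1225/16
  (1-33/4)²=841/16
Σ(x-μ)² = 683/4
σ² = (683/4)/4 = 683/16

σ = √(683/16) ≈ 6.5336


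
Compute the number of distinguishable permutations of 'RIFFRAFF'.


Letters: 8, freq: {'R': 2, 'I': 1, 'F': 4, 'A': 1}
8!/(2!×1!×4!×1!) = 40320/48 = 840

840


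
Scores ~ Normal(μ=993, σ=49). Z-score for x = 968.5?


z = (x - μ)/σ = (968.5 - 993)/49 = -0.5

z = -0.5


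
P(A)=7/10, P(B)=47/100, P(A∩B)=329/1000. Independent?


P(A)×P(B) = 329/1000
P(A∩B) = 329/1000
Equal ✓ → Independent

Yes, independent


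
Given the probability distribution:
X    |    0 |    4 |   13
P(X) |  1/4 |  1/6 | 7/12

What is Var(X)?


E[X] = 33/4
E[X²] = 405/4
Var(X) = E[X²] - (E[X])² = 405/4 - 1089/16 = 531/16

Var(X) = 531/16 ≈ 33.1875


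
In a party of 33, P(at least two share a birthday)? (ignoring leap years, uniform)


P(all different) = Π(365-i)/365 for i=0..32
= 0.225028
P(match) = 1 - 0.225028 = 0.774972

P ≈ 0.7750 ≈ 77.50%


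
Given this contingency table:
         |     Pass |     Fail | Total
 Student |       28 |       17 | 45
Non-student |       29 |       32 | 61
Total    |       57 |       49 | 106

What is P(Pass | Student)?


P(Pass | Student) = 28/(28+17) = 28/45

P(Pass|Student) = 28/45 ≈ 62.22%


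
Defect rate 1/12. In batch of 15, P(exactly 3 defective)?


Binomial: P(X=3) = C(15,3)×p^3×(1-p)^12
= 455 × 1/1728 × 3138428376721/8916100448256 = 1427984911408055/15407021574586368

P(X=3) = 1427984911408055/15407021574586368 ≈ 9.27%


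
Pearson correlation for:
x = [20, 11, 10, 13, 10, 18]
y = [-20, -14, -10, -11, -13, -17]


n=6, Σx=82, Σy=-85, Σxy=-1233, Σx²=1214, Σy²=1275
r = (6×(-1233) - 82×(-85))/√((6×1214 - 82²)(6×1275 - (-85)²))
= -428/√(560×425) = -428/√238000 ≈ -428/487.8524 ≈ -0.8773

r ≈ -0.8773


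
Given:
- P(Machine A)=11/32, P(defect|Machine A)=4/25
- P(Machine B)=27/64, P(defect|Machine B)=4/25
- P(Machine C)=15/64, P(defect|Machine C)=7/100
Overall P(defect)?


P(B) = Σ P(B|Aᵢ)×P(Aᵢ)
  4/25×11/32 = 11/200
  4/25×27/64 = 27/400
  7/100×15/64 = 21/1280
Sum = 889/6400

P(defect) = 889/6400 ≈ 13.89%


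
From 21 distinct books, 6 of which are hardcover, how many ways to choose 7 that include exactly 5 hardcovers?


Choose 5 of the 6 hardcovers and 2 of the other 15 books:
C(6,5)×C(15,2) = 6×105 = 630

630


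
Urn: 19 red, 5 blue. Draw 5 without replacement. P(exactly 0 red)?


Hypergeometric: C(19,0)×C(5,5)/C(24,5)
= 1×1/42504 = 1/42504

P(X=0) = 1/42504 ≈ 0.00%


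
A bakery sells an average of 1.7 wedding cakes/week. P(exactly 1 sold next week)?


Poisson(λ=1.7): P(X=1) = e^(-λ)×λ^k/k!
= e^(-1.7) × 1.7^1 / 1!
≈ 0.1826835241 × 1.7 / 1 ≈ 0.310562

P(X=1) ≈ 0.310562 ≈ 31.06%


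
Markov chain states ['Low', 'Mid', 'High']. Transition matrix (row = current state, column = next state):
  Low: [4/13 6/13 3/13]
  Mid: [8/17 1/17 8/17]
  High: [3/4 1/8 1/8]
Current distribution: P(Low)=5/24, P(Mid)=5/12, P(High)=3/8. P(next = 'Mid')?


P(next=Mid) = Σᵢ P(now=i)×P(i→Mid)
= 5/24×6/13 + 5/12×1/17 + 3/8×1/8
= 5/52 + 5/204 + 3/64 = 7109/42432

P = 7109/42432 ≈ 0.1675


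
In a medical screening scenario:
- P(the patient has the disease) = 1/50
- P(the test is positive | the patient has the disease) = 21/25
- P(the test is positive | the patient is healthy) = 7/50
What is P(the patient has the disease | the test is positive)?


Using Bayes' theorem:
P(A|B) = P(B|A)·P(A) / P(B)

P(the test is positive) = 21/25 × 1/50 + 7/50 × 49/50
= 21/1250 + 343/2500 = 77/500

P(the patient has the disease|the test is positive) = (21/1250) / (77/500) = 6/55

P(the patient has the disease|the test is positive) = 6/55 ≈ 10.91%


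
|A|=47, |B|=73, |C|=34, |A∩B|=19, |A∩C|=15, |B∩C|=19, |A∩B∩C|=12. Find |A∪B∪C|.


|A∪B∪C| = 47+73+34-19-15-19+12 = 113

|A∪B∪C| = 113


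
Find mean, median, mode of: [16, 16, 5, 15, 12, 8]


Sorted: [5, 8, 12, 15, 16, 16]
Mean = 72/6 = 12
Median = 27/2
Freq: {16: 2, 5: 1, 15: 1, 12: 1, 8: 1}
Mode: [16]

Mean=12, Median=27/2, Mode=16


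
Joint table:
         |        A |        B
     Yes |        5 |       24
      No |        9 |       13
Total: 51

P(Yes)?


P(Yes) = (5+24)/51 = 29/51

P(Yes) = 29/51 ≈ 56.86%


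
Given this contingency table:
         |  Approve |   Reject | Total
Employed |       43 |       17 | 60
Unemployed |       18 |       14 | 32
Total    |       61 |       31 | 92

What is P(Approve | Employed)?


P(Approve | Employed) = 43/(43+17) = 43/60

P(Approve|Employed) = 43/60 ≈ 71.67%


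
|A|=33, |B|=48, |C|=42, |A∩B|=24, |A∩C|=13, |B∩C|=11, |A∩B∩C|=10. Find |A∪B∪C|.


|A∪B∪C| = 33+48+42-24-13-11+10 = 85

|A∪B∪C| = 85


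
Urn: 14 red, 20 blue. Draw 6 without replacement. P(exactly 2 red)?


Hypergeometric: C(14,2)×C(20,4)/C(34,6)
= 91×4845/1344904 = 25935/79112

P(X=2) = 25935/79112 ≈ 32.78%


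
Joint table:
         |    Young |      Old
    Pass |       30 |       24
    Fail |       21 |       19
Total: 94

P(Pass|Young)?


P(Pass|Young) = 30/(30+21) = 30/51 = 10/17

P = 10/17 ≈ 58.82%


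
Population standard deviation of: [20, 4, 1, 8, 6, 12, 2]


Mean = 53/7
  (20-53/7)²=7569/49
  (4-53/7)²=625/49
  (1-53/7)²=2116/49
  (8-53/7)²=9/49
  (6-53/7)²=121/49
  (12-53/7)²=961/49
  (2-53/7)²=1521/49
Σ(x-μ)² = 1846/7
σ² = (1846/7)/7 = 1846/49

σ = √(1846/49) ≈ 6.1379


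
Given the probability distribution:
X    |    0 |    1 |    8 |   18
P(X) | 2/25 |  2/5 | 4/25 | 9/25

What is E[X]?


E[X] = Σ x·P(X=x)
= (0)×(2/25) + (1)×(2/5) + (8)×(4/25) + (18)×(9/25)
= 204/25

E[X] = 204/25


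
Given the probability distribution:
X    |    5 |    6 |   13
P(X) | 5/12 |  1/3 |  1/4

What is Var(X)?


E[X] = 22/3
E[X²] = 194/3
Var(X) = E[X²] - (E[X])² = 194/3 - 484/9 = 98/9

Var(X) = 98/9 ≈ 10.8889


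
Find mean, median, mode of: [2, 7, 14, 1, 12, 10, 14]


Sorted: [1, 2, 7, 10, 12, 14, 14]
Mean = 60/7
Median = 10
Freq: {2: 1, 7: 1, 14: 2, 1: 1, 12: 1, 10: 1}
Mode: [14]

Mean=60/7, Median=10, Mode=14


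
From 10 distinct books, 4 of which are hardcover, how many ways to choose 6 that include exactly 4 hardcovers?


Choose 4 of the 4 hardcovers and 2 of the other 6 books:
C(4,4)×C(6,2) = 1×15 = 15

15


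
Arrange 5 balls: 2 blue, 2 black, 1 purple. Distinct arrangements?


5!/(2!×2!×1!) = 30

30


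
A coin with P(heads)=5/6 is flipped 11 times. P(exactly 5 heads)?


Binomial: P(X=5) = C(11,5)×p^5×(1-p)^6
= 462 × 3125/7776 × 1/46656 = 240625/60466176

P(X=5) = 240625/60466176 ≈ 0.40%


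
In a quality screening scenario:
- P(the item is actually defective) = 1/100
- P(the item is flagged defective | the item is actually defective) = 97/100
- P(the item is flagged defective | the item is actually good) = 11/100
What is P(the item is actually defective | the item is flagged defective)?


Using Bayes' theorem:
P(A|B) = P(B|A)·P(A) / P(B)

P(the item is flagged defective) = 97/100 × 1/100 + 11/100 × 99/100
= 97/10000 + 1089/10000 = 593/5000

P(the item is actually defective|the item is flagged defective) = (97/10000) / (593/5000) = 97/1186

P(the item is actually defective|the item is flagged defective) = 97/1186 ≈ 8.18%


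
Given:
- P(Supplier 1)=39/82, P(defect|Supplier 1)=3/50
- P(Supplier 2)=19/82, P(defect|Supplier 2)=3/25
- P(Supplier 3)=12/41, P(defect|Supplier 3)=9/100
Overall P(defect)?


P(B) = Σ P(B|Aᵢ)×P(Aᵢ)
  3/50×39/82 = 117/4100
  3/25×19/82 = 57/2050
  9/100×12/41 = 27/1025
Sum = 339/4100

P(defect) = 339/4100 ≈ 8.27%


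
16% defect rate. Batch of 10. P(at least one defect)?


P(all good) = (21/25)^10 = 16679880978201/95367431640625
P(≥1 defect) = 78687550662424/95367431640625

P = 78687550662424/95367431640625 ≈ 82.51%


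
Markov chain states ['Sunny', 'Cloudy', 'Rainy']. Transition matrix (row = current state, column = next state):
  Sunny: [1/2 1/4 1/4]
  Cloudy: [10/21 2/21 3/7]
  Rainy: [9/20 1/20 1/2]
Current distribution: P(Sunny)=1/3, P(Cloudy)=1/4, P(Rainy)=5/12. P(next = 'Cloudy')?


P(next=Cloudy) = Σᵢ P(now=i)×P(i→Cloudy)
= 1/3×1/4 + 1/4×2/21 + 5/12×1/20
= 1/12 + 1/42 + 1/48 = 43/336

P = 43/336 ≈ 0.1280


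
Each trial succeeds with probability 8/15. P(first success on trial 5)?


Geometric: P(X=5) = (1-p)^(k-1)×p = (7/15)^4×8/15 = 19208/759375

P(X=5) = 19208/759375 ≈ 2.53%


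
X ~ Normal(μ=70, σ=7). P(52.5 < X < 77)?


z₁=(52.5-70)/7=-2.5, z₂=(77-70)/7=1.0
P = Φ(1.0) - Φ(-2.5) = 0.841345 - 0.006210 = 0.835135 ≈ 0.8351

P(52.5 < X < 77) ≈ 0.8351


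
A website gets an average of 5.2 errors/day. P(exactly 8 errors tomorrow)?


Poisson(λ=5.2): P(X=8) = e^(-λ)×λ^k/k!
= e^(-5.2) × 5.2^8 / 8!
≈ 0.005516564421 × 534597.285315 / 40320 ≈ 0.073143

P(X=8) ≈ 0.073143 ≈ 7.31%


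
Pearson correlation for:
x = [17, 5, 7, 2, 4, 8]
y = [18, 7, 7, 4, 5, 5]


n=6, Σx=43, Σy=46, Σxy=458, Σx²=447, Σy²=488
r = (6×458 - 43×46)/√((6×447 - 43²)(6×488 - 46²))
= 770/√(833×812) = 770/√676396 ≈ 770/822.4330 ≈ 0.9362

r ≈ 0.9362


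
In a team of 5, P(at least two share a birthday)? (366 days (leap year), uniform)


P(all different) = Π(366-i)/366 for i=0..4
= 0.972938
P(match) = 1 - 0.972938 = 0.027062

P ≈ 0.0271 ≈ 2.71%


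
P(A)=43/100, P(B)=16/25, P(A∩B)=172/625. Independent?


P(A)×P(B) = 172/625
P(A∩B) = 172/625
Equal ✓ → Independent

Yes, independent


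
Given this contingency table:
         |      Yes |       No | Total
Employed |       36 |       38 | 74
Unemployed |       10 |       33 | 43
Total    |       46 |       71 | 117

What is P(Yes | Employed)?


P(Yes | Employed) = 36/(36+38) = 36/74 = 18/37

P(Yes|Employed) = 18/37 ≈ 48.65%


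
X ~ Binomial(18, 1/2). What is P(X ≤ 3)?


P(X ≤ 3) = Σ P(X=i) for i=0..3
P(X=0) = 1/262144
P(X=1) = 9/131072
P(X=2) = 153/262144
P(X=3) = 51/16384
Sum = 247/65536

P(X ≤ 3) = 247/65536 ≈ 0.38%


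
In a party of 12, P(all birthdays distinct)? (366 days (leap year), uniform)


P(all different) = Π(366-i)/366 for i=0..11
= (366/366)×(365/366)×...×(355/366)
= 0.833396

P ≈ 0.8334 ≈ 83.34%


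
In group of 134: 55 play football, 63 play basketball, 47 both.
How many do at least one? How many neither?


|A∪B| = 55+63-47 = 71
Neither = 134-71 = 63

At least one: 71; Neither: 63


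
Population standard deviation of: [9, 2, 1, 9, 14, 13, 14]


Mean = 62/7
  (9-62/7)²=1/49
  (2-62/7)²=2304/49
  (1-62/7)²=3025/49
  (9-62/7)²=1/49
  (14-62/7)²=1296/49
  (13-62/7)²=841/49
  (14-62/7)²=1296/49
Σ(x-μ)² = 1252/7
σ² = (1252/7)/7 = 1252/49

σ = √(1252/49) ≈ 5.0548


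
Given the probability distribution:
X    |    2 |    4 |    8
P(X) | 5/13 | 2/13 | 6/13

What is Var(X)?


E[X] = 66/13
E[X²] = 436/13
Var(X) = E[X²] - (E[X])² = 436/13 - 4356/169 = 1312/169

Var(X) = 1312/169 ≈ 7.7633


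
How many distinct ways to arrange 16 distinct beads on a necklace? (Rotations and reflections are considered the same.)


Free circular arrangements: rotations and reflections both identified.
(n-1)!/2 = 15!/2 = 1307674368000/2 = 653837184000

653837184000


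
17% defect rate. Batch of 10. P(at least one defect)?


P(all good) = (83/100)^10 = 15516041187205853449/100000000000000000000
P(≥1 defect) = 84483958812794146551/100000000000000000000

P = 84483958812794146551/100000000000000000000 ≈ 84.48%


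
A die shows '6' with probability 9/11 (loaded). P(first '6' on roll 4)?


Geometric: P(X=4) = (1-p)^(k-1)×p = (2/11)^3×9/11 = 72/14641

P(X=4) = 72/14641 ≈ 0.49%


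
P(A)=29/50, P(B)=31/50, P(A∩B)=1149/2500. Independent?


P(A)×P(B) = 899/2500
P(A∩B) = 1149/2500
Not equal → NOT independent

No, not independent


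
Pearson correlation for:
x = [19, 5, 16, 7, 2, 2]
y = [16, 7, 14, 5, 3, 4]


n=6, Σx=51, Σy=49, Σxy=612, Σx²=699, Σy²=551
r = (6×612 - 51×49)/√((6×699 - 51²)(6×551 - 49²))
= 1173/√(1593×905) = 1173/√1441665 ≈ 1173/1200.6935 ≈ 0.9769

r ≈ 0.9769


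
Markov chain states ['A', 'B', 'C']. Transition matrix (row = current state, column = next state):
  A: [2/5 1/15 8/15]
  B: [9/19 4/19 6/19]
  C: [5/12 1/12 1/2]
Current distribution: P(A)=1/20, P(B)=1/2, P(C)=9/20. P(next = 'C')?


P(next=C) = Σᵢ P(now=i)×P(i→C)
= 1/20×8/15 + 1/2×6/19 + 9/20×1/2
= 2/75 + 3/19 + 9/40 = 4669/11400

P = 4669/11400 ≈ 0.4096


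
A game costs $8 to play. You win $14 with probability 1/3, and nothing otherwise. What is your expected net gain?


E[gain] = (14-8)×1/3 + (-8)×2/3
= 2 - 16/3 = -10/3

Expected net gain = $-10/3 ≈ $-3.33


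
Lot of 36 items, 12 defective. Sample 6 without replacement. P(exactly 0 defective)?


Hypergeometric: C(12,0)×C(24,6)/C(36,6)
= 1×134596/1947792 = 437/6324

P(X=0) = 437/6324 ≈ 6.91%


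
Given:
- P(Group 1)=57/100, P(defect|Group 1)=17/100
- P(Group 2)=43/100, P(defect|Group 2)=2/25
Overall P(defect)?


P(B) = Σ P(B|Aᵢ)×P(Aᵢ)
  17/100×57/100 = 969/10000
  2/25×43/100 = 43/1250
Sum = 1313/10000

P(defect) = 1313/10000 ≈ 13.13%


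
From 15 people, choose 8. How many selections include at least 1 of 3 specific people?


Complement: C(15,8) - C(12,8) = 6435 - 495 = 5940

5940


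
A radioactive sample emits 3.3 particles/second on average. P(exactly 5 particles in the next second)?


Poisson(λ=3.3): P(X=5) = e^(-λ)×λ^k/k!
= e^(-3.3) × 3.3^5 / 5!
≈ 0.0368831674 × 391.35393 / 120 ≈ 0.120286

P(X=5) ≈ 0.120286 ≈ 12.03%


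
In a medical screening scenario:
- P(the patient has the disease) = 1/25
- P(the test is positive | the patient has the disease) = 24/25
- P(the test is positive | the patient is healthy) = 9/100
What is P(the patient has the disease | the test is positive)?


Using Bayes' theorem:
P(A|B) = P(B|A)·P(A) / P(B)

P(the test is positive) = 24/25 × 1/25 + 9/100 × 24/25
= 24/625 + 54/625 = 78/625

P(the patient has the disease|the test is positive) = (24/625) / (78/625) = 4/13

P(the patient has the disease|the test is positive) = 4/13 ≈ 30.77%


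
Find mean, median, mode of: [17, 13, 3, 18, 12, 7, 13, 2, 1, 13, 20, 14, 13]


Sorted: [1, 2, 3, 7, 12, 13, 13, 13, 13, 14, 17, 18, 20]
Mean = 146/13
Median = 13
Freq: {17: 1, 13: 4, 3: 1, 18: 1, 12: 1, 7: 1, 2: 1, 1: 1, 20: 1, 14: 1}
Mode: [13]

Mean=146/13, Median=13, Mode=13


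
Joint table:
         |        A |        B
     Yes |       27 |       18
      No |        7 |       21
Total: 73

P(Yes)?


P(Yes) = (27+18)/73 = 45/73

P(Yes) = 45/73 ≈ 61.64%


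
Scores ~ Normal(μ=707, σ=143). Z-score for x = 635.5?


z = (x - μ)/σ = (635.5 - 707)/143 = -0.5

z = -0.5


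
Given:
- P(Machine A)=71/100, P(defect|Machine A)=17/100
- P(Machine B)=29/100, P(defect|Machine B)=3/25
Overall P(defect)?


P(B) = Σ P(B|Aᵢ)×P(Aᵢ)
  17/100×71/100 = 1207/10000
  3/25×29/100 = 87/2500
Sum = 311/2000

P(defect) = 311/2000 ≈ 15.55%


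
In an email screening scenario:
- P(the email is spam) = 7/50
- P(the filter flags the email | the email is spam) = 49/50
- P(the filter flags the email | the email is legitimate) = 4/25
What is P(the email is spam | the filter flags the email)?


Using Bayes' theorem:
P(A|B) = P(B|A)·P(A) / P(B)

P(the filter flags the email) = 49/50 × 7/50 + 4/25 × 43/50
= 343/2500 + 86/625 = 687/2500

P(the email is spam|the filter flags the email) = (343/2500) / (687/2500) = 343/687

P(the email is spam|the filter flags the email) = 343/687 ≈ 49.93%


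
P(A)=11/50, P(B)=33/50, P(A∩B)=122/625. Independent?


P(A)×P(B) = 363/2500
P(A∩B) = 122/625
Not equal → NOT independent

No, not independent


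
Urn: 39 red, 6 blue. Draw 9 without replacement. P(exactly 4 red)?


Hypergeometric: C(39,4)×C(6,5)/C(45,9)
= 82251×6/886163135 = 54/96965

P(X=4) = 54/96965 ≈ 0.06%


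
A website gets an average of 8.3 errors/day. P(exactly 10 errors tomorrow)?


Poisson(λ=8.3): P(X=10) = e^(-λ)×λ^k/k!
= e^(-8.3) × 8.3^10 / 10!
≈ 0.0002485168271 × 1551604118.72 / 3628800 ≈ 0.106261

P(X=10) ≈ 0.106261 ≈ 10.63%


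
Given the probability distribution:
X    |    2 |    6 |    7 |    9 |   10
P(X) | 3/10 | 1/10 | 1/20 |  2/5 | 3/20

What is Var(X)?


E[X] = 133/20
E[X²] = 1093/20
Var(X) = E[X²] - (E[X])² = 1093/20 - 17689/400 = 4171/400

Var(X) = 4171/400 ≈ 10.4275


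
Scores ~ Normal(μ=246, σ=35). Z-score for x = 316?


z = (x - μ)/σ = (316 - 246)/35 = 2.0

z = 2.0


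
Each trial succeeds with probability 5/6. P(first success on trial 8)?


Geometric: P(X=8) = (1-p)^(k-1)×p = (1/6)^7×5/6 = 5/1679616

P(X=8) = 5/1679616 ≈ 0.00%


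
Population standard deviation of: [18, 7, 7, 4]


Mean = 36/4 = 9
  (18-9)²=81
  (7-9)²=4
  (7-9)²=4
  (4-9)²=25
Σ(x-μ)² = 114
σ² = 114/4 = 57/2

σ = √(57/2) ≈ 5.3385


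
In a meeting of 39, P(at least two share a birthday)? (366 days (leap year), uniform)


P(all different) = Π(366-i)/366 for i=0..38
= 0.122510
P(match) = 1 - 0.122510 = 0.877490

P ≈ 0.8775 ≈ 87.75%


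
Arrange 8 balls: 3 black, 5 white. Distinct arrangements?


8!/(3!×5!) = 56

56


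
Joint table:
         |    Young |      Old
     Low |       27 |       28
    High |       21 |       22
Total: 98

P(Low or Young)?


P(Low∨Young) = P(Low) + P(Young) - P(Low∧Young)
= (55 + 48 - 27)/98 = 76/98 = 38/49

P = 38/49 ≈ 77.55%


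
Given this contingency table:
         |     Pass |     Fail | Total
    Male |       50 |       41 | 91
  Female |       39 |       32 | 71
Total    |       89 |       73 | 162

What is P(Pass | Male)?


P(Pass | Male) = 50/(50+41) = 50/91

P(Pass|Male) = 50/91 ≈ 54.95%


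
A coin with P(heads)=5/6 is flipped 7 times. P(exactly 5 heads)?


Binomial: P(X=5) = C(7,5)×p^5×(1-p)^2
= 21 × 3125/7776 × 1/36 = 21875/93312

P(X=5) = 21875/93312 ≈ 23.44%


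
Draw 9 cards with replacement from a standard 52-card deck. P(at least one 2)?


P(not a 2) = 48/52 = 12/13
P(none in 9 draws) = (12/13)^9 = 5159780352/10604499373
P(≥1 2) = 1 - 5159780352/10604499373 = 5444719021/10604499373

P = 5444719021/10604499373 ≈ 51.34%


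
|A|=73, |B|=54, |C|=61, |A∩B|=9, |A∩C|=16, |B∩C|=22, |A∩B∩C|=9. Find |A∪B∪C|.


|A∪B∪C| = 73+54+61-9-16-22+9 = 150

|A∪B∪C| = 150


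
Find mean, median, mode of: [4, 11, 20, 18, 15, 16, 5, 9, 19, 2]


Sorted: [2, 4, 5, 9, 11, 15, 16, 18, 19, 20]
Mean = 119/10
Median = 13
Freq: {4: 1, 11: 1, 20: 1, 18: 1, 15: 1, 16: 1, 5: 1, 9: 1, 19: 1, 2: 1}
Mode: No mode

Mean=119/10, Median=13, Mode=No mode


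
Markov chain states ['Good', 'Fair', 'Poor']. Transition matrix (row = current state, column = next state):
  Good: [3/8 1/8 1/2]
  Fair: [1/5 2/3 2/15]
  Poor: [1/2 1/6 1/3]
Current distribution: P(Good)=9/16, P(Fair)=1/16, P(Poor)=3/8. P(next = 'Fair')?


P(next=Fair) = Σᵢ P(now=i)×P(i→Fair)
= 9/16×1/8 + 1/16×2/3 + 3/8×1/6
= 9/128 + 1/24 + 1/16 = 67/384

P = 67/384 ≈ 0.1745


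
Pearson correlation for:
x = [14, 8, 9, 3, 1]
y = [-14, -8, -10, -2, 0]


n=5, Σx=35, Σy=-34, Σxy=-356, Σx²=351, Σy²=364
r = (5×(-356) - 35×(-34))/√((5×351 - 35²)(5×364 - (-34)²))
= -590/√(530×664) = -590/√351920 ≈ -590/593.2285 ≈ -0.9946

r ≈ -0.9946


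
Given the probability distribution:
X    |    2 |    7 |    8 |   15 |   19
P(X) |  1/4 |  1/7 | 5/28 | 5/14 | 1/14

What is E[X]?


E[X] = Σ x·P(X=x)
= (2)×(1/4) + (7)×(1/7) + (8)×(5/28) + (15)×(5/14) + (19)×(1/14)
= 135/14

E[X] = 135/14


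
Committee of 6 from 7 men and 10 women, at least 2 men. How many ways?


Count by #men:
  2M,4W: C(7,2)×C(10,4)=4410
  3M,3W: C(7,3)×C(10,3)=4200
  4M,2W: C(7,4)×C(10,2)=1575
  5M,1W: C(7,5)×C(10,1)=210
  6M,0W: C(7,6)×C(10,0)=7
Total = 10402

10402


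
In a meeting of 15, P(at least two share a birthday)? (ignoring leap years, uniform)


P(all different) = Π(365-i)/365 for i=0..14
= 0.747099
P(match) = 1 - 0.747099 = 0.252901

P ≈ 0.2529 ≈ 25.29%


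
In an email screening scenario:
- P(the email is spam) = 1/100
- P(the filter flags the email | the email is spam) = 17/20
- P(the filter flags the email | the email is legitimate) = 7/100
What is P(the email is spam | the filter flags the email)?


Using Bayes' theorem:
P(A|B) = P(B|A)·P(A) / P(B)

P(the filter flags the email) = 17/20 × 1/100 + 7/100 × 99/100
= 17/2000 + 693/10000 = 389/5000

P(the email is spam|the filter flags the email) = (17/2000) / (389/5000) = 85/778

P(the email is spam|the filter flags the email) = 85/778 ≈ 10.93%


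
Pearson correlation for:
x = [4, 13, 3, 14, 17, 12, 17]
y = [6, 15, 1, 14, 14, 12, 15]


n=7, Σx=80, Σy=77, Σxy=1055, Σx²=1112, Σy²=1023
r = (7×1055 - 80×77)/√((7×1112 - 80²)(7×1023 - 77²))
= 1225/√(1384×1232) = 1225/√1705088 ≈ 1225/1305.7902 ≈ 0.9381

r ≈ 0.9381


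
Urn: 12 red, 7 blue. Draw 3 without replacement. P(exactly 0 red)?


Hypergeometric: C(12,0)×C(7,3)/C(19,3)
= 1×35/969 = 35/969

P(X=0) = 35/969 ≈ 3.61%


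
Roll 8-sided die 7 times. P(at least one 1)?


P(no 1)^7 = (7/8)^7 = 823543/2097152
P(≥1) = 1 - 823543/2097152 = 1273609/2097152

P = 1273609/2097152 ≈ 60.73%
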